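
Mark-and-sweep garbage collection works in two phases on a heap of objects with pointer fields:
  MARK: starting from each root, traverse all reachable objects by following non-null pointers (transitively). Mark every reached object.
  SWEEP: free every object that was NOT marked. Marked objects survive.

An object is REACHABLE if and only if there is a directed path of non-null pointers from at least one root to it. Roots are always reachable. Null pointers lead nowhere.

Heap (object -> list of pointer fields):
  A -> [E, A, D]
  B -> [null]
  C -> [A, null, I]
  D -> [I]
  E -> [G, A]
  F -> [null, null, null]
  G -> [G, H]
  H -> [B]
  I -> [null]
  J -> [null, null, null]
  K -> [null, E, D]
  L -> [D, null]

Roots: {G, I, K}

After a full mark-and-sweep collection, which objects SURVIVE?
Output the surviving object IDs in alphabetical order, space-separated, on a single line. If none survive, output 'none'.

Answer: A B D E G H I K

Derivation:
Roots: G I K
Mark G: refs=G H, marked=G
Mark I: refs=null, marked=G I
Mark K: refs=null E D, marked=G I K
Mark H: refs=B, marked=G H I K
Mark E: refs=G A, marked=E G H I K
Mark D: refs=I, marked=D E G H I K
Mark B: refs=null, marked=B D E G H I K
Mark A: refs=E A D, marked=A B D E G H I K
Unmarked (collected): C F J L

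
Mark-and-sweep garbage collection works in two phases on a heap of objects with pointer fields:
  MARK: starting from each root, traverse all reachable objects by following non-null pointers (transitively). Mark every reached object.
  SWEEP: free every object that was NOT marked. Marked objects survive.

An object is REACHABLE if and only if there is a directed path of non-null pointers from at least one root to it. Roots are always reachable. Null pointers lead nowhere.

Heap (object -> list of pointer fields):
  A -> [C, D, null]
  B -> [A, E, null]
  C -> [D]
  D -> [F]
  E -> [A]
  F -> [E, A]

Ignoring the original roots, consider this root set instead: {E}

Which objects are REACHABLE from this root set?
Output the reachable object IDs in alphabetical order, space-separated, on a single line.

Roots: E
Mark E: refs=A, marked=E
Mark A: refs=C D null, marked=A E
Mark C: refs=D, marked=A C E
Mark D: refs=F, marked=A C D E
Mark F: refs=E A, marked=A C D E F
Unmarked (collected): B

Answer: A C D E F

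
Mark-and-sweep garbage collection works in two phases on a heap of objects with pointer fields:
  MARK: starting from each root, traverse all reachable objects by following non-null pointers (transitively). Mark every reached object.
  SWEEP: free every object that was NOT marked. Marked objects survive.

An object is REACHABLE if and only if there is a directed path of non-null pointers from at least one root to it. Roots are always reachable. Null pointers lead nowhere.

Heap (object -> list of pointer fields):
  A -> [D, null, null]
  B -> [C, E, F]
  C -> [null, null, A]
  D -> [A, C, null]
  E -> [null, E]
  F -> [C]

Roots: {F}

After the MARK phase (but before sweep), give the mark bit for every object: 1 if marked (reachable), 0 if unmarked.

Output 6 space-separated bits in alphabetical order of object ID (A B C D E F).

Answer: 1 0 1 1 0 1

Derivation:
Roots: F
Mark F: refs=C, marked=F
Mark C: refs=null null A, marked=C F
Mark A: refs=D null null, marked=A C F
Mark D: refs=A C null, marked=A C D F
Unmarked (collected): B E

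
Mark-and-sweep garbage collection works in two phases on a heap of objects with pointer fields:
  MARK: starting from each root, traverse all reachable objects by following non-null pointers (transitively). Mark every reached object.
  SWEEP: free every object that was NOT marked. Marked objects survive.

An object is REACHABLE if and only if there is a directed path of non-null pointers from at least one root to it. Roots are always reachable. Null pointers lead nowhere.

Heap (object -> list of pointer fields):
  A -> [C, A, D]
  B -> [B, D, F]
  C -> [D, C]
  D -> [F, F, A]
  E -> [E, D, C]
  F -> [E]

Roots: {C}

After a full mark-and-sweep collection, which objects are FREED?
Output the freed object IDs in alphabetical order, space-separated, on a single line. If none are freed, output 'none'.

Roots: C
Mark C: refs=D C, marked=C
Mark D: refs=F F A, marked=C D
Mark F: refs=E, marked=C D F
Mark A: refs=C A D, marked=A C D F
Mark E: refs=E D C, marked=A C D E F
Unmarked (collected): B

Answer: B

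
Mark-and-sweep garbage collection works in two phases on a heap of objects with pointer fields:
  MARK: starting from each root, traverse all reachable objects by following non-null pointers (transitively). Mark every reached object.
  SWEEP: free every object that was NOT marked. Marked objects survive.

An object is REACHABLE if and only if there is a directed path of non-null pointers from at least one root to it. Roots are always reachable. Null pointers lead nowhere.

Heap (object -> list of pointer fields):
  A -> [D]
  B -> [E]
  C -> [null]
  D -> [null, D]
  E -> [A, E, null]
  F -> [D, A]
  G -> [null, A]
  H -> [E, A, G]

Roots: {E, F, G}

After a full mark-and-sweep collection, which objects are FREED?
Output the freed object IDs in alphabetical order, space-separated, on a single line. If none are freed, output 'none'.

Roots: E F G
Mark E: refs=A E null, marked=E
Mark F: refs=D A, marked=E F
Mark G: refs=null A, marked=E F G
Mark A: refs=D, marked=A E F G
Mark D: refs=null D, marked=A D E F G
Unmarked (collected): B C H

Answer: B C H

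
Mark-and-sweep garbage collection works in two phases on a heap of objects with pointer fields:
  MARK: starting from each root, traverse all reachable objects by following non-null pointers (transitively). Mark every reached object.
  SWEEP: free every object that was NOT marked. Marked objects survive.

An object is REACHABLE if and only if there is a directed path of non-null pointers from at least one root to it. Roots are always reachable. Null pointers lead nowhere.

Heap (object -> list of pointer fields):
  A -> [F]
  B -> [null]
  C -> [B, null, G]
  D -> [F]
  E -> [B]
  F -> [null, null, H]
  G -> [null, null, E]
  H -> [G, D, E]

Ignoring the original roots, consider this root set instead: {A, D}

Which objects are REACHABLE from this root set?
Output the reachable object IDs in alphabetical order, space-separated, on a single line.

Roots: A D
Mark A: refs=F, marked=A
Mark D: refs=F, marked=A D
Mark F: refs=null null H, marked=A D F
Mark H: refs=G D E, marked=A D F H
Mark G: refs=null null E, marked=A D F G H
Mark E: refs=B, marked=A D E F G H
Mark B: refs=null, marked=A B D E F G H
Unmarked (collected): C

Answer: A B D E F G H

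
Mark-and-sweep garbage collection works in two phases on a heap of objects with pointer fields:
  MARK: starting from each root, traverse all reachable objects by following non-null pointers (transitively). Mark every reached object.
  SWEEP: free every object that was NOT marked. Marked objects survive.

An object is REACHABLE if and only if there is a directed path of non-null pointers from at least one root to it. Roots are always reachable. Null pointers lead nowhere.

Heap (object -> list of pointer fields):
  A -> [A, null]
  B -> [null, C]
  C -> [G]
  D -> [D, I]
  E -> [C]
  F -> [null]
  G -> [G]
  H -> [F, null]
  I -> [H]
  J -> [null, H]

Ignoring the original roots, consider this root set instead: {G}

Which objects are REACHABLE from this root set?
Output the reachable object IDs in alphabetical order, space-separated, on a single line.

Answer: G

Derivation:
Roots: G
Mark G: refs=G, marked=G
Unmarked (collected): A B C D E F H I J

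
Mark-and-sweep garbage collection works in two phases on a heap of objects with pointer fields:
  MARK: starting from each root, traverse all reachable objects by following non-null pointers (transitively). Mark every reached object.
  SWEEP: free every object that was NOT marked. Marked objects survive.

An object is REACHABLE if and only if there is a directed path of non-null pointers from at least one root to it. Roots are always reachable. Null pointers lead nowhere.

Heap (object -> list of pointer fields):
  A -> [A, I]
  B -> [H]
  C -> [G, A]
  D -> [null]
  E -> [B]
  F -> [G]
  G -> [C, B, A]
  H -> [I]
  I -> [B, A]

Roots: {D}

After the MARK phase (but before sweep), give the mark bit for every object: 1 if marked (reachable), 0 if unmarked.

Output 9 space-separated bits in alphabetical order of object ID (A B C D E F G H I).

Roots: D
Mark D: refs=null, marked=D
Unmarked (collected): A B C E F G H I

Answer: 0 0 0 1 0 0 0 0 0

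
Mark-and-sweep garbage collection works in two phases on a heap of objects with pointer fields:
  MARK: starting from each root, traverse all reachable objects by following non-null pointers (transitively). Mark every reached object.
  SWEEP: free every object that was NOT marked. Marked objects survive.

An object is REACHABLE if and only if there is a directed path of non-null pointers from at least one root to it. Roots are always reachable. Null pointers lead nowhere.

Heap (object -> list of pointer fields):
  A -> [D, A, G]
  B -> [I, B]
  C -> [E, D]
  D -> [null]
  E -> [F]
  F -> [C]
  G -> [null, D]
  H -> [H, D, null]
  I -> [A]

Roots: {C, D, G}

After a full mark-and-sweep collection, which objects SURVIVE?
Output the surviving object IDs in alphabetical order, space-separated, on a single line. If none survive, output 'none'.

Roots: C D G
Mark C: refs=E D, marked=C
Mark D: refs=null, marked=C D
Mark G: refs=null D, marked=C D G
Mark E: refs=F, marked=C D E G
Mark F: refs=C, marked=C D E F G
Unmarked (collected): A B H I

Answer: C D E F G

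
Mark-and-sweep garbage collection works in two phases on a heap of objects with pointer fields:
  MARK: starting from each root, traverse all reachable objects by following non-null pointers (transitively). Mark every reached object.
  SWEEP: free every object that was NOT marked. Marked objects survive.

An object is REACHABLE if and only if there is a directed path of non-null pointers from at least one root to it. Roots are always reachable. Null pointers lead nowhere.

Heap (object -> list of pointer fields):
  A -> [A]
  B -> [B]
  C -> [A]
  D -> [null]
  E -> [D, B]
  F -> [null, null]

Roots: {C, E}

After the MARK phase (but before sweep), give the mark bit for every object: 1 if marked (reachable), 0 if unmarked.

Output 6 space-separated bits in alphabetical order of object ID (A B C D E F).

Answer: 1 1 1 1 1 0

Derivation:
Roots: C E
Mark C: refs=A, marked=C
Mark E: refs=D B, marked=C E
Mark A: refs=A, marked=A C E
Mark D: refs=null, marked=A C D E
Mark B: refs=B, marked=A B C D E
Unmarked (collected): F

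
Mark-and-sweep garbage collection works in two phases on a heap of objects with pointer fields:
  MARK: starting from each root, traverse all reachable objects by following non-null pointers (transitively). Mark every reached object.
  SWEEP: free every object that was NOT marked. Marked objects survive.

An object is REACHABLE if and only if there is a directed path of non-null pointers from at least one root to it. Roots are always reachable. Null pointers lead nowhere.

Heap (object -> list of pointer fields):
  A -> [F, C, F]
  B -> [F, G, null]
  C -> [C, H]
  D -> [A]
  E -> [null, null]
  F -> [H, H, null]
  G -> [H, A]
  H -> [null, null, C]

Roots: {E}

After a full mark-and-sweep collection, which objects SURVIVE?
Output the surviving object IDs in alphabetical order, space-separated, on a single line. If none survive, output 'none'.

Roots: E
Mark E: refs=null null, marked=E
Unmarked (collected): A B C D F G H

Answer: E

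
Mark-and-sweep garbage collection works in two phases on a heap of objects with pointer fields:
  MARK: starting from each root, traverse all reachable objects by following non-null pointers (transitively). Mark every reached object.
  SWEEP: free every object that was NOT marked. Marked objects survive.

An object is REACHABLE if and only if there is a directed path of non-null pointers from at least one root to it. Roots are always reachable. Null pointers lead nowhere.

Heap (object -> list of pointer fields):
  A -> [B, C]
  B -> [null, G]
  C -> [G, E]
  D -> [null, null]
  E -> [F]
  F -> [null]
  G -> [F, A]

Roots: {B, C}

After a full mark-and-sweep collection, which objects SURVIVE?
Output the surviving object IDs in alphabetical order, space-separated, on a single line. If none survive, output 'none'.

Roots: B C
Mark B: refs=null G, marked=B
Mark C: refs=G E, marked=B C
Mark G: refs=F A, marked=B C G
Mark E: refs=F, marked=B C E G
Mark F: refs=null, marked=B C E F G
Mark A: refs=B C, marked=A B C E F G
Unmarked (collected): D

Answer: A B C E F G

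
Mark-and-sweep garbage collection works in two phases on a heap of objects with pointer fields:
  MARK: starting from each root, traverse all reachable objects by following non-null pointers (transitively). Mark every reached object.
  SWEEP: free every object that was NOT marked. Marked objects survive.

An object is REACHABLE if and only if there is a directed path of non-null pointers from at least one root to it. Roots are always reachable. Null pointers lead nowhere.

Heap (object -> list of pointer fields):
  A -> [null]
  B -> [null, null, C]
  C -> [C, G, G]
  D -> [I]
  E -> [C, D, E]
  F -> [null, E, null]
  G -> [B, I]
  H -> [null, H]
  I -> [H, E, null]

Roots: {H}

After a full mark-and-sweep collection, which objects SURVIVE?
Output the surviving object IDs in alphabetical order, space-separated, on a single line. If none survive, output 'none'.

Answer: H

Derivation:
Roots: H
Mark H: refs=null H, marked=H
Unmarked (collected): A B C D E F G I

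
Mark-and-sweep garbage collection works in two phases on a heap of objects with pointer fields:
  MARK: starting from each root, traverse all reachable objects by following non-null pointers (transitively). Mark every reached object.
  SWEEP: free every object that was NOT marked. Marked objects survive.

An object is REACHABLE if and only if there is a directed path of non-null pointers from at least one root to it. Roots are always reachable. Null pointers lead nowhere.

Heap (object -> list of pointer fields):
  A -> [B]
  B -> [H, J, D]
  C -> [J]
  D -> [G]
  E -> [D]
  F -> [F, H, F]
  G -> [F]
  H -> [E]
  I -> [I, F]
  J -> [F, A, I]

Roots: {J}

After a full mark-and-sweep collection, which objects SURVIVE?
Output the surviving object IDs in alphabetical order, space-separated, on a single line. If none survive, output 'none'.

Roots: J
Mark J: refs=F A I, marked=J
Mark F: refs=F H F, marked=F J
Mark A: refs=B, marked=A F J
Mark I: refs=I F, marked=A F I J
Mark H: refs=E, marked=A F H I J
Mark B: refs=H J D, marked=A B F H I J
Mark E: refs=D, marked=A B E F H I J
Mark D: refs=G, marked=A B D E F H I J
Mark G: refs=F, marked=A B D E F G H I J
Unmarked (collected): C

Answer: A B D E F G H I J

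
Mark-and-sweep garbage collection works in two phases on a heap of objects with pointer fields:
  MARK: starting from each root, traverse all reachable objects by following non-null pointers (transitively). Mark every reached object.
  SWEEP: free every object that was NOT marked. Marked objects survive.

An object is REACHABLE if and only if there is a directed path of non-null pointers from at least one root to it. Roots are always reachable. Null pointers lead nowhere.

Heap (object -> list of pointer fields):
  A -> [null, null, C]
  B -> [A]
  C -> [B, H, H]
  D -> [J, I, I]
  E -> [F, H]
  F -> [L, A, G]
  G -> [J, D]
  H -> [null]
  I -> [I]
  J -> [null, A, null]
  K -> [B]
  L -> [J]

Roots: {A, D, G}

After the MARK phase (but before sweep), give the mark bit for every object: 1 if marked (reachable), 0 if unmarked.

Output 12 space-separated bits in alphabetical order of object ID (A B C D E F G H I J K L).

Roots: A D G
Mark A: refs=null null C, marked=A
Mark D: refs=J I I, marked=A D
Mark G: refs=J D, marked=A D G
Mark C: refs=B H H, marked=A C D G
Mark J: refs=null A null, marked=A C D G J
Mark I: refs=I, marked=A C D G I J
Mark B: refs=A, marked=A B C D G I J
Mark H: refs=null, marked=A B C D G H I J
Unmarked (collected): E F K L

Answer: 1 1 1 1 0 0 1 1 1 1 0 0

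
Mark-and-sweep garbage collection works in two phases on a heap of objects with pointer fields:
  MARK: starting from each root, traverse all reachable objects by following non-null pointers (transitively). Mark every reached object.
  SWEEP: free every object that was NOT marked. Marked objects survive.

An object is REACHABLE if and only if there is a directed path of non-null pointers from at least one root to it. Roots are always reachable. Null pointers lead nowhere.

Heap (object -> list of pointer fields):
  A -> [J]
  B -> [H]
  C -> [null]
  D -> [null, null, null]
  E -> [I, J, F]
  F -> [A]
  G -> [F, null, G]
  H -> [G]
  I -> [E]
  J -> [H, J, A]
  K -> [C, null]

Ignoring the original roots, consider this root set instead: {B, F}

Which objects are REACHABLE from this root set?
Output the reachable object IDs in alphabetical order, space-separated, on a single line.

Roots: B F
Mark B: refs=H, marked=B
Mark F: refs=A, marked=B F
Mark H: refs=G, marked=B F H
Mark A: refs=J, marked=A B F H
Mark G: refs=F null G, marked=A B F G H
Mark J: refs=H J A, marked=A B F G H J
Unmarked (collected): C D E I K

Answer: A B F G H J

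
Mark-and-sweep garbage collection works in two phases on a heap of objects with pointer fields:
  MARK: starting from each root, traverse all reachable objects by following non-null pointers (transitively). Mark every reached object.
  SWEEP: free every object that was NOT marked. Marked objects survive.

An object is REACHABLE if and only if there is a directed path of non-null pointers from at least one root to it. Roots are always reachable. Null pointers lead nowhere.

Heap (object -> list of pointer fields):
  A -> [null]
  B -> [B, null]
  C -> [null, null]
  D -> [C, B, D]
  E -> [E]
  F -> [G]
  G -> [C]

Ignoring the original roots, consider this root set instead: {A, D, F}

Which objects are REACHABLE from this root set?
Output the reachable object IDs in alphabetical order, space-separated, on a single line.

Answer: A B C D F G

Derivation:
Roots: A D F
Mark A: refs=null, marked=A
Mark D: refs=C B D, marked=A D
Mark F: refs=G, marked=A D F
Mark C: refs=null null, marked=A C D F
Mark B: refs=B null, marked=A B C D F
Mark G: refs=C, marked=A B C D F G
Unmarked (collected): E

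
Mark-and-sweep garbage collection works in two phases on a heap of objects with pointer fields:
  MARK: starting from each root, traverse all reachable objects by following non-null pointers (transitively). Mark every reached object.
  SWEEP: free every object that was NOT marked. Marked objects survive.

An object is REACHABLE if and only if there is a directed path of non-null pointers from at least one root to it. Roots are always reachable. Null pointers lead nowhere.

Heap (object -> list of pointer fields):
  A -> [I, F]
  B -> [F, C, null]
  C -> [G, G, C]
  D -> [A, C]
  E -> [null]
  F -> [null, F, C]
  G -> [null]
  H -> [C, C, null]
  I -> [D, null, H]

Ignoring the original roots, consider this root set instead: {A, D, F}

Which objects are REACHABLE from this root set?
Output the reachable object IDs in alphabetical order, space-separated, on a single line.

Answer: A C D F G H I

Derivation:
Roots: A D F
Mark A: refs=I F, marked=A
Mark D: refs=A C, marked=A D
Mark F: refs=null F C, marked=A D F
Mark I: refs=D null H, marked=A D F I
Mark C: refs=G G C, marked=A C D F I
Mark H: refs=C C null, marked=A C D F H I
Mark G: refs=null, marked=A C D F G H I
Unmarked (collected): B E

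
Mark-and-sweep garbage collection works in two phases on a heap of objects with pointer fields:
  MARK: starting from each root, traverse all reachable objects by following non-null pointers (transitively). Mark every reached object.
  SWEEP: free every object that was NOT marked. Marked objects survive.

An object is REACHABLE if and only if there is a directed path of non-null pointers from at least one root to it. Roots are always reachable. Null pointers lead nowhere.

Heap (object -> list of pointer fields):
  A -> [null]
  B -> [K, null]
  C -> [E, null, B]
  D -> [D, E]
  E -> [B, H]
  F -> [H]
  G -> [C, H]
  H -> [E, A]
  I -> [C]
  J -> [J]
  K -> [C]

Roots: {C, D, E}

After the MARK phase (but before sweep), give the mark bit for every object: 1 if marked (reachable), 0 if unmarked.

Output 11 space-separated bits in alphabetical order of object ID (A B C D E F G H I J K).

Answer: 1 1 1 1 1 0 0 1 0 0 1

Derivation:
Roots: C D E
Mark C: refs=E null B, marked=C
Mark D: refs=D E, marked=C D
Mark E: refs=B H, marked=C D E
Mark B: refs=K null, marked=B C D E
Mark H: refs=E A, marked=B C D E H
Mark K: refs=C, marked=B C D E H K
Mark A: refs=null, marked=A B C D E H K
Unmarked (collected): F G I J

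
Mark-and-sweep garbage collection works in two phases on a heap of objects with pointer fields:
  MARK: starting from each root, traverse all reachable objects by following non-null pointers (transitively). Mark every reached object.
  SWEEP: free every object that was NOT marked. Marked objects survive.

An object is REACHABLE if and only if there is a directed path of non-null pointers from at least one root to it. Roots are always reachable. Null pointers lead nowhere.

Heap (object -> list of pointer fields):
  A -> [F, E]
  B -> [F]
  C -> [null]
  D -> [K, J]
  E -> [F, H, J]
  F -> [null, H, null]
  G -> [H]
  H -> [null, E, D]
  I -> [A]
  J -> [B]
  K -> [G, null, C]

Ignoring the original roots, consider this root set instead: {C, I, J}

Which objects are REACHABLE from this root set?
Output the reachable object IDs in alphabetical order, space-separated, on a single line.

Roots: C I J
Mark C: refs=null, marked=C
Mark I: refs=A, marked=C I
Mark J: refs=B, marked=C I J
Mark A: refs=F E, marked=A C I J
Mark B: refs=F, marked=A B C I J
Mark F: refs=null H null, marked=A B C F I J
Mark E: refs=F H J, marked=A B C E F I J
Mark H: refs=null E D, marked=A B C E F H I J
Mark D: refs=K J, marked=A B C D E F H I J
Mark K: refs=G null C, marked=A B C D E F H I J K
Mark G: refs=H, marked=A B C D E F G H I J K
Unmarked (collected): (none)

Answer: A B C D E F G H I J K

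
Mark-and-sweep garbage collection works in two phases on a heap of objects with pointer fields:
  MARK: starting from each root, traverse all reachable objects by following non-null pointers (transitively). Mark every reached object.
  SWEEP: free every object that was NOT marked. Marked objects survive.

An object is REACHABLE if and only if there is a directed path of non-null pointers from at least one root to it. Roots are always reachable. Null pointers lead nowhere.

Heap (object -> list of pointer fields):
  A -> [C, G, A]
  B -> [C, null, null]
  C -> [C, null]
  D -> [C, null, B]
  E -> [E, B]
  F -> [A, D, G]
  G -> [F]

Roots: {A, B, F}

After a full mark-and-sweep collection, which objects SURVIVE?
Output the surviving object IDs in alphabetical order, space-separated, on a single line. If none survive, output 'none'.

Roots: A B F
Mark A: refs=C G A, marked=A
Mark B: refs=C null null, marked=A B
Mark F: refs=A D G, marked=A B F
Mark C: refs=C null, marked=A B C F
Mark G: refs=F, marked=A B C F G
Mark D: refs=C null B, marked=A B C D F G
Unmarked (collected): E

Answer: A B C D F G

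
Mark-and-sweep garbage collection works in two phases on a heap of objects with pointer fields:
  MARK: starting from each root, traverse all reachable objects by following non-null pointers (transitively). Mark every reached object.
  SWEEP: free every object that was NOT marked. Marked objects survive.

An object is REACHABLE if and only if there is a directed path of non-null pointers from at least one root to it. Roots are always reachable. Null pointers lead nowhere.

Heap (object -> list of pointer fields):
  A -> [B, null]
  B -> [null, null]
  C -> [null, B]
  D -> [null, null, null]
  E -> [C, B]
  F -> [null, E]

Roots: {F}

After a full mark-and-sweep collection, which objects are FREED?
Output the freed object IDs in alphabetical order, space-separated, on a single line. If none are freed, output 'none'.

Answer: A D

Derivation:
Roots: F
Mark F: refs=null E, marked=F
Mark E: refs=C B, marked=E F
Mark C: refs=null B, marked=C E F
Mark B: refs=null null, marked=B C E F
Unmarked (collected): A D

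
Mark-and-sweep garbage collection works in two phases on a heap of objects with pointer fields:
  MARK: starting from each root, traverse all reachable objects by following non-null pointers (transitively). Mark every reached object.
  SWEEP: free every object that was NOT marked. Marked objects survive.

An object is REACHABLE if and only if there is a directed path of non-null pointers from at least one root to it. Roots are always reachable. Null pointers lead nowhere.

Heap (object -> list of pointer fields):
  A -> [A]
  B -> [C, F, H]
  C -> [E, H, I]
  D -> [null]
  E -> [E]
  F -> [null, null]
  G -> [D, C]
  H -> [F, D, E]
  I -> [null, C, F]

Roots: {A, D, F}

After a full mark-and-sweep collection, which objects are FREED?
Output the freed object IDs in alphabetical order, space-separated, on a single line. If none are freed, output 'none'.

Answer: B C E G H I

Derivation:
Roots: A D F
Mark A: refs=A, marked=A
Mark D: refs=null, marked=A D
Mark F: refs=null null, marked=A D F
Unmarked (collected): B C E G H I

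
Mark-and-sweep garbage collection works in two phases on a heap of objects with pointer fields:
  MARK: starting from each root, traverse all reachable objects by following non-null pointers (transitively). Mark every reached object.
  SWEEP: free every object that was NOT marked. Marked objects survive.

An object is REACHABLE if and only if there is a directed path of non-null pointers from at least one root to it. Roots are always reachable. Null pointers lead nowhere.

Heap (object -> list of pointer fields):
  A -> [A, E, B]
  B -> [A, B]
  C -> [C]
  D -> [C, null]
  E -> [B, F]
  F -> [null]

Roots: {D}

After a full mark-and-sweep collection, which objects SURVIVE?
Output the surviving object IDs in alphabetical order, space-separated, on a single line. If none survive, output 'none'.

Roots: D
Mark D: refs=C null, marked=D
Mark C: refs=C, marked=C D
Unmarked (collected): A B E F

Answer: C D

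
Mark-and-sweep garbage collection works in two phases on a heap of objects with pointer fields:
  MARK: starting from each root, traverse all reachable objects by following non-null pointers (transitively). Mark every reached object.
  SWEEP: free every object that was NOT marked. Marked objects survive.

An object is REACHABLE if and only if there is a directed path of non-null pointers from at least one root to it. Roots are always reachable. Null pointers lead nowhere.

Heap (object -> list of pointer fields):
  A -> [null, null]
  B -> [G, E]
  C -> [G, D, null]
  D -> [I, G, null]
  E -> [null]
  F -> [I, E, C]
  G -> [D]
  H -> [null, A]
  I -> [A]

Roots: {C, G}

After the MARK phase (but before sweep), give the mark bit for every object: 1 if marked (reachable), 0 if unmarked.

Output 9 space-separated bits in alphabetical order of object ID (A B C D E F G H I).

Answer: 1 0 1 1 0 0 1 0 1

Derivation:
Roots: C G
Mark C: refs=G D null, marked=C
Mark G: refs=D, marked=C G
Mark D: refs=I G null, marked=C D G
Mark I: refs=A, marked=C D G I
Mark A: refs=null null, marked=A C D G I
Unmarked (collected): B E F H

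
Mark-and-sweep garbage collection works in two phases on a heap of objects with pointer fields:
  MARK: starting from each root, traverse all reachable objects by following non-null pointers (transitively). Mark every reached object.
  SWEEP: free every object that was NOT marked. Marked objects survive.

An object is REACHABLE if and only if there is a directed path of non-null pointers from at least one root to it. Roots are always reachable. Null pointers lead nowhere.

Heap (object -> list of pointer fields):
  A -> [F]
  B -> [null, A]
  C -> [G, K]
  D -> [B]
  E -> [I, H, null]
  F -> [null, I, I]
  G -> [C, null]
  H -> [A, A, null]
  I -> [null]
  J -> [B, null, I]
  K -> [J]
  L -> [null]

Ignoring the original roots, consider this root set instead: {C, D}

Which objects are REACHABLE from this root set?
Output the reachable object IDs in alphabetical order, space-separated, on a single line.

Answer: A B C D F G I J K

Derivation:
Roots: C D
Mark C: refs=G K, marked=C
Mark D: refs=B, marked=C D
Mark G: refs=C null, marked=C D G
Mark K: refs=J, marked=C D G K
Mark B: refs=null A, marked=B C D G K
Mark J: refs=B null I, marked=B C D G J K
Mark A: refs=F, marked=A B C D G J K
Mark I: refs=null, marked=A B C D G I J K
Mark F: refs=null I I, marked=A B C D F G I J K
Unmarked (collected): E H L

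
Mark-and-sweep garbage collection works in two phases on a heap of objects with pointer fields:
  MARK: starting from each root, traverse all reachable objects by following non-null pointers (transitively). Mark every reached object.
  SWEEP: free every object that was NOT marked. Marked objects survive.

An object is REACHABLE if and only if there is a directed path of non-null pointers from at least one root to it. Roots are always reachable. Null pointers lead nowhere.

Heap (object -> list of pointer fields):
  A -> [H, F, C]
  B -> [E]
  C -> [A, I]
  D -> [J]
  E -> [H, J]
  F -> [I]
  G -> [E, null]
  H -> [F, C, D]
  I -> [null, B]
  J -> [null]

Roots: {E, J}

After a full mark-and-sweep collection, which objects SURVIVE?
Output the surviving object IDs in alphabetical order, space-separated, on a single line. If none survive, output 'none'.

Answer: A B C D E F H I J

Derivation:
Roots: E J
Mark E: refs=H J, marked=E
Mark J: refs=null, marked=E J
Mark H: refs=F C D, marked=E H J
Mark F: refs=I, marked=E F H J
Mark C: refs=A I, marked=C E F H J
Mark D: refs=J, marked=C D E F H J
Mark I: refs=null B, marked=C D E F H I J
Mark A: refs=H F C, marked=A C D E F H I J
Mark B: refs=E, marked=A B C D E F H I J
Unmarked (collected): G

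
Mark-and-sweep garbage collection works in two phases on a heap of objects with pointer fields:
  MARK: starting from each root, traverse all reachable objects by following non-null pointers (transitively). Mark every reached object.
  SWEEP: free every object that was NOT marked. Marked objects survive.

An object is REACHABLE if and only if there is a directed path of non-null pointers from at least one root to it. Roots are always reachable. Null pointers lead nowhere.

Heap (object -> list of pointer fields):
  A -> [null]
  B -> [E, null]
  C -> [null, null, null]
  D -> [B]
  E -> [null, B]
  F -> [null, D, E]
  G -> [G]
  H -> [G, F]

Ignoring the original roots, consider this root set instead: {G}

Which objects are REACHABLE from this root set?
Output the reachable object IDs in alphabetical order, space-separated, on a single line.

Answer: G

Derivation:
Roots: G
Mark G: refs=G, marked=G
Unmarked (collected): A B C D E F H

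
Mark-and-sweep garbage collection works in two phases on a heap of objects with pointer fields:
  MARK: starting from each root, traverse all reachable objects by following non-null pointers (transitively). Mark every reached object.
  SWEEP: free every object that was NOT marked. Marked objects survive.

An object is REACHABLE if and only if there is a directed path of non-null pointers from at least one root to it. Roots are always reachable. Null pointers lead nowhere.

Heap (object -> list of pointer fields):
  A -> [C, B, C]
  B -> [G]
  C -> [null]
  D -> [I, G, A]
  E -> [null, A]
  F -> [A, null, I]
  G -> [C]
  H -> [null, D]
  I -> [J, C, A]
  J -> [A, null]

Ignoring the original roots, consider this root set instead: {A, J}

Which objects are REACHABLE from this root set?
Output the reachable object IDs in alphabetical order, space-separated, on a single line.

Answer: A B C G J

Derivation:
Roots: A J
Mark A: refs=C B C, marked=A
Mark J: refs=A null, marked=A J
Mark C: refs=null, marked=A C J
Mark B: refs=G, marked=A B C J
Mark G: refs=C, marked=A B C G J
Unmarked (collected): D E F H I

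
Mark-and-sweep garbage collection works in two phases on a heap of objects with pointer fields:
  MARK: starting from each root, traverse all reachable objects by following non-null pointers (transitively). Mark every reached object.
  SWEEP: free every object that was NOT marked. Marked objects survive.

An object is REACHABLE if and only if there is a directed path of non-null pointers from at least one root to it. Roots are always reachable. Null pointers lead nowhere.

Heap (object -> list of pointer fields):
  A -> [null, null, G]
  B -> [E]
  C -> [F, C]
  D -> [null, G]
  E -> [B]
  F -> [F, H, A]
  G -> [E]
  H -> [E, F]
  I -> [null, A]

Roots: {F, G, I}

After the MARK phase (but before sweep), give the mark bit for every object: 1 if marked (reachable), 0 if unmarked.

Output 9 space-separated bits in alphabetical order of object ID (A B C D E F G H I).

Roots: F G I
Mark F: refs=F H A, marked=F
Mark G: refs=E, marked=F G
Mark I: refs=null A, marked=F G I
Mark H: refs=E F, marked=F G H I
Mark A: refs=null null G, marked=A F G H I
Mark E: refs=B, marked=A E F G H I
Mark B: refs=E, marked=A B E F G H I
Unmarked (collected): C D

Answer: 1 1 0 0 1 1 1 1 1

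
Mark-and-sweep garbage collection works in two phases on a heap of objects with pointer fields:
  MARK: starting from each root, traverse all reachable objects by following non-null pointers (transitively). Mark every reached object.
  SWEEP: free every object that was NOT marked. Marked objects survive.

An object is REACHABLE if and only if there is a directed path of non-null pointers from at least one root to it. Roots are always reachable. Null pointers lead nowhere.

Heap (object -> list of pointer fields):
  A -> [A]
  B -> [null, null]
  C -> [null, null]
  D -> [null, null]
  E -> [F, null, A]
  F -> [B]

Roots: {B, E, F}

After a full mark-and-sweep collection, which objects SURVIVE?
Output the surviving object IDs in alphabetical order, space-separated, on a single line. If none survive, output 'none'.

Roots: B E F
Mark B: refs=null null, marked=B
Mark E: refs=F null A, marked=B E
Mark F: refs=B, marked=B E F
Mark A: refs=A, marked=A B E F
Unmarked (collected): C D

Answer: A B E F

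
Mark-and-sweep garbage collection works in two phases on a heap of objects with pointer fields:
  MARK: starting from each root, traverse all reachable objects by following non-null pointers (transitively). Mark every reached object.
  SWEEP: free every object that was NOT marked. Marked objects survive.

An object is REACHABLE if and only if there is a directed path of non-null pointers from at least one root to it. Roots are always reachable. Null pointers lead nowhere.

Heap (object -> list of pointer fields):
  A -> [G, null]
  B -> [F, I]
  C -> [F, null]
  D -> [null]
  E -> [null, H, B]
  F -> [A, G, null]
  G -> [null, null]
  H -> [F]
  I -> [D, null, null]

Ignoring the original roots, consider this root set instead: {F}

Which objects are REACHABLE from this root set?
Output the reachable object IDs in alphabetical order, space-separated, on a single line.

Answer: A F G

Derivation:
Roots: F
Mark F: refs=A G null, marked=F
Mark A: refs=G null, marked=A F
Mark G: refs=null null, marked=A F G
Unmarked (collected): B C D E H I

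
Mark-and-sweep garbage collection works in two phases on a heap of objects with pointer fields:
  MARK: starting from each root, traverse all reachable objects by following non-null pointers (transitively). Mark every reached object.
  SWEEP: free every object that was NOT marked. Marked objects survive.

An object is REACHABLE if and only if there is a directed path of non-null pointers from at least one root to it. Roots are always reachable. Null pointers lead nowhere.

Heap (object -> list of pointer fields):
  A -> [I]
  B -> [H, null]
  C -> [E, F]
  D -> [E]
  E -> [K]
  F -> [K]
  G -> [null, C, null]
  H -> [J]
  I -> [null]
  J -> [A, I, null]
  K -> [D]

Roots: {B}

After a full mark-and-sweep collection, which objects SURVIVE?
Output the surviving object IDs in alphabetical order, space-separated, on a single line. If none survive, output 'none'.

Roots: B
Mark B: refs=H null, marked=B
Mark H: refs=J, marked=B H
Mark J: refs=A I null, marked=B H J
Mark A: refs=I, marked=A B H J
Mark I: refs=null, marked=A B H I J
Unmarked (collected): C D E F G K

Answer: A B H I J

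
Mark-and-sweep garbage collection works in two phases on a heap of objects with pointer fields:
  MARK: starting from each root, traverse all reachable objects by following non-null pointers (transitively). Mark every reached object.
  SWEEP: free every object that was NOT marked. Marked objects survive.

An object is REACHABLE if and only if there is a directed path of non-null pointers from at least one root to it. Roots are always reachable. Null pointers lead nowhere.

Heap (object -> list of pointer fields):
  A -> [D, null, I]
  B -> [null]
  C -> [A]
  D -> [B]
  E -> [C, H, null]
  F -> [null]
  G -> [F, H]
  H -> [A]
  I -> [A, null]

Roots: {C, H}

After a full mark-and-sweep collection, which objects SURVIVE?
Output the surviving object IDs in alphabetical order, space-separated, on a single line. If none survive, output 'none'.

Roots: C H
Mark C: refs=A, marked=C
Mark H: refs=A, marked=C H
Mark A: refs=D null I, marked=A C H
Mark D: refs=B, marked=A C D H
Mark I: refs=A null, marked=A C D H I
Mark B: refs=null, marked=A B C D H I
Unmarked (collected): E F G

Answer: A B C D H I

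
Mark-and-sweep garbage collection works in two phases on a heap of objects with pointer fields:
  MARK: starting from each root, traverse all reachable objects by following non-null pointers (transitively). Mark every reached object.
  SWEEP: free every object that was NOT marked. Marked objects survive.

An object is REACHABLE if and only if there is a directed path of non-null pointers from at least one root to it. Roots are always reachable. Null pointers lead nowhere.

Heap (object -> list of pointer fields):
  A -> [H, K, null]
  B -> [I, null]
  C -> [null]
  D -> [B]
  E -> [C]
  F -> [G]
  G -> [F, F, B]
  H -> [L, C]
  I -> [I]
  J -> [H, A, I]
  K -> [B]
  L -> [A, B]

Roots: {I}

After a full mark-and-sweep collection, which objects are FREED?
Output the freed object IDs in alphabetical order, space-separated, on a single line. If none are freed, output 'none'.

Roots: I
Mark I: refs=I, marked=I
Unmarked (collected): A B C D E F G H J K L

Answer: A B C D E F G H J K L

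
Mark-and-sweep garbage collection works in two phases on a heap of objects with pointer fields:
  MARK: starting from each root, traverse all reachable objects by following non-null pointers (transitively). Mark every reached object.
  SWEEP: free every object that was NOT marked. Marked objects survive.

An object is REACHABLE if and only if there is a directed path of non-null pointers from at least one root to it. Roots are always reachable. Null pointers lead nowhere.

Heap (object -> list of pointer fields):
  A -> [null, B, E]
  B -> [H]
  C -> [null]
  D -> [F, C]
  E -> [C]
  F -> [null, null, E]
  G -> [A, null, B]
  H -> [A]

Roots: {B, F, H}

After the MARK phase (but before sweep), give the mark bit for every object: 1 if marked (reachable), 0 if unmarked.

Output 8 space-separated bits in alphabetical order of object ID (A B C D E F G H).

Answer: 1 1 1 0 1 1 0 1

Derivation:
Roots: B F H
Mark B: refs=H, marked=B
Mark F: refs=null null E, marked=B F
Mark H: refs=A, marked=B F H
Mark E: refs=C, marked=B E F H
Mark A: refs=null B E, marked=A B E F H
Mark C: refs=null, marked=A B C E F H
Unmarked (collected): D G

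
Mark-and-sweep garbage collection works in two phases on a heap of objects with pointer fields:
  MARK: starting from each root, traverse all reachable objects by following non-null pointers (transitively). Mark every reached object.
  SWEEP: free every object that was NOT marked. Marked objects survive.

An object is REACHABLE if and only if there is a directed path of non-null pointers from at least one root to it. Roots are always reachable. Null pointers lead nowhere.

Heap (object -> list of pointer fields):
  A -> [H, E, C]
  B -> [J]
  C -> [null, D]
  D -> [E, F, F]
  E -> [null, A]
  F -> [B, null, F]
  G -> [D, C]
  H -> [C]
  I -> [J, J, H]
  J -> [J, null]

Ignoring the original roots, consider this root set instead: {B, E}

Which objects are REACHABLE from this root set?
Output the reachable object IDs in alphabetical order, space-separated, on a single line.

Roots: B E
Mark B: refs=J, marked=B
Mark E: refs=null A, marked=B E
Mark J: refs=J null, marked=B E J
Mark A: refs=H E C, marked=A B E J
Mark H: refs=C, marked=A B E H J
Mark C: refs=null D, marked=A B C E H J
Mark D: refs=E F F, marked=A B C D E H J
Mark F: refs=B null F, marked=A B C D E F H J
Unmarked (collected): G I

Answer: A B C D E F H J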